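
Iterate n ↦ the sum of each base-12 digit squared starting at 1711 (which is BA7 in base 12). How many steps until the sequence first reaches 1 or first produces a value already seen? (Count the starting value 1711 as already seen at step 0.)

6

1711 = (11,10,7)_12 → 270
270 = (1,10,6)_12 → 137
137 = (11,5)_12 → 146
146 = (1,0,2)_12 → 5
5 = (5)_12 → 25
25 = (2,1)_12 → 5  — 5 repeats.
That took 6 steps.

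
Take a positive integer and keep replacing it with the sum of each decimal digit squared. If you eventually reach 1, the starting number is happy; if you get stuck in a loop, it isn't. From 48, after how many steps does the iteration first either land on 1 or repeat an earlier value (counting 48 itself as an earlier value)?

14

48 → 4² + 8² = 16 + 64 = 80
80 → 8² + 0² = 64 + 0 = 64
64 → 6² + 4² = 36 + 16 = 52
52 → 5² + 2² = 25 + 4 = 29
29 → 2² + 9² = 4 + 81 = 85
85 → 8² + 5² = 64 + 25 = 89
89 → 8² + 9² = 64 + 81 = 145
145 → 1² + 4² + 5² = 1 + 16 + 25 = 42
42 → 4² + 2² = 16 + 4 = 20
20 → 2² + 0² = 4 + 0 = 4
4 → 4² = 16
16 → 1² + 6² = 1 + 36 = 37
37 → 3² + 7² = 9 + 49 = 58
58 → 5² + 8² = 25 + 64 = 89  — 89 repeats.
That took 14 steps.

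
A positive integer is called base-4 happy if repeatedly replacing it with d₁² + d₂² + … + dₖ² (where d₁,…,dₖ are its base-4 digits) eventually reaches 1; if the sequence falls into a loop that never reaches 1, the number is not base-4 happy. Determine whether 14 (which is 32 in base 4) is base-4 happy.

14 = (3,2)_4 → 3² + 2² = 9 + 4 = 13
13 = (3,1)_4 → 3² + 1² = 9 + 1 = 10
10 = (2,2)_4 → 2² + 2² = 4 + 4 = 8
8 = (2,0)_4 → 2² + 0² = 4 + 0 = 4
4 = (1,0)_4 → 1² + 0² = 1 + 0 = 1  — reached 1.

base-4 happy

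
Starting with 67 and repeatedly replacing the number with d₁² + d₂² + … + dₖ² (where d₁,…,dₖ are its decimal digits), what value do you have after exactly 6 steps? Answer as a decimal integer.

4

67 → 85
85 → 89
89 → 145
145 → 42
42 → 20
20 → 4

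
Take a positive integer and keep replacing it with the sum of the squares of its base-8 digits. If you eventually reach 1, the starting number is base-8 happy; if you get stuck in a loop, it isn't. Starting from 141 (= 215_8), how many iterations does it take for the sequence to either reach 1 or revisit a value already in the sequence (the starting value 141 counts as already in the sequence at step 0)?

8

141 = (2,1,5)_8 → 2² + 1² + 5² = 4 + 1 + 25 = 30
30 = (3,6)_8 → 3² + 6² = 9 + 36 = 45
45 = (5,5)_8 → 5² + 5² = 25 + 25 = 50
50 = (6,2)_8 → 6² + 2² = 36 + 4 = 40
40 = (5,0)_8 → 5² + 0² = 25 + 0 = 25
25 = (3,1)_8 → 3² + 1² = 9 + 1 = 10
10 = (1,2)_8 → 1² + 2² = 1 + 4 = 5
5 = (5)_8 → 5² = 25  — 25 repeats.
That took 8 steps.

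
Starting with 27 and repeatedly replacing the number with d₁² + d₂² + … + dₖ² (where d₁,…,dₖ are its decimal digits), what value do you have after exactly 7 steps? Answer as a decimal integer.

27 → 2² + 7² = 53
53 → 5² + 3² = 34
34 → 3² + 4² = 25
25 → 2² + 5² = 29
29 → 2² + 9² = 85
85 → 8² + 5² = 89
89 → 8² + 9² = 145

145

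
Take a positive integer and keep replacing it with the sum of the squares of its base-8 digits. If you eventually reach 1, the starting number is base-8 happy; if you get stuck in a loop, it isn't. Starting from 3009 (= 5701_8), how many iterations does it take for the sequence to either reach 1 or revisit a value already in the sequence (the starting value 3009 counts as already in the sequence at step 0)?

6

3009 = (5,7,0,1)_8 → 5² + 7² + 0² + 1² = 25 + 49 + 0 + 1 = 75
75 = (1,1,3)_8 → 1² + 1² + 3² = 1 + 1 + 9 = 11
11 = (1,3)_8 → 1² + 3² = 1 + 9 = 10
10 = (1,2)_8 → 1² + 2² = 1 + 4 = 5
5 = (5)_8 → 5² = 25
25 = (3,1)_8 → 3² + 1² = 9 + 1 = 10  — 10 repeats.
That took 6 steps.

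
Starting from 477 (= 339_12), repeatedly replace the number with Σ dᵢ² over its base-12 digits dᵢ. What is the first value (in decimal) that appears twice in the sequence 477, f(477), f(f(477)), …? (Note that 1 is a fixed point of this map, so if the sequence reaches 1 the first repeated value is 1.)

100

477 = (3,3,9)_12 → 3² + 3² + 9² = 9 + 9 + 81 = 99
99 = (8,3)_12 → 8² + 3² = 64 + 9 = 73
73 = (6,1)_12 → 6² + 1² = 36 + 1 = 37
37 = (3,1)_12 → 3² + 1² = 9 + 1 = 10
10 = (10)_12 → 10² = 100
100 = (8,4)_12 → 8² + 4² = 64 + 16 = 80
80 = (6,8)_12 → 6² + 8² = 36 + 64 = 100  — 100 already appeared earlier.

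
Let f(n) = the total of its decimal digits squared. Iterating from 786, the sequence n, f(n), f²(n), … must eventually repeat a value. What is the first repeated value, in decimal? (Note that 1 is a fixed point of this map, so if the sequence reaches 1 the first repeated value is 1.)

786 → 7² + 8² + 6² = 149
149 → 1² + 4² + 9² = 98
98 → 9² + 8² = 145
145 → 1² + 4² + 5² = 42
42 → 4² + 2² = 20
20 → 2² + 0² = 4
4 → 4² = 16
16 → 1² + 6² = 37
37 → 3² + 7² = 58
58 → 5² + 8² = 89
89 → 8² + 9² = 145  — 145 already appeared earlier.

145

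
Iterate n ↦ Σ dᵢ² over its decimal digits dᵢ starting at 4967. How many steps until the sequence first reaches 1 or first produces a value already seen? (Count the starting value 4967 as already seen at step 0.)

15

4967 → 182
182 → 69
69 → 117
117 → 51
51 → 26
26 → 40
40 → 16
16 → 37
37 → 58
58 → 89
89 → 145
145 → 42
42 → 20
20 → 4
4 → 16  — 16 repeats.
That took 15 steps.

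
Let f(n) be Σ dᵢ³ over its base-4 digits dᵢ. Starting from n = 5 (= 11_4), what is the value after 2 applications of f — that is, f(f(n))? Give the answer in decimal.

5 = (1,1)_4 → 1³ + 1³ = 1 + 1 = 2
2 = (2)_4 → 2³ = 8

8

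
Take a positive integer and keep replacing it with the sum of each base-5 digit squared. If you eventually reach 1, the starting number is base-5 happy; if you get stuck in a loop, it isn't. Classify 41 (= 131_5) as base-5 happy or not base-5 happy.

41 = (1,3,1)_5 → 1² + 3² + 1² = 11
11 = (2,1)_5 → 2² + 1² = 5
5 = (1,0)_5 → 1² + 0² = 1  — reached 1.

base-5 happy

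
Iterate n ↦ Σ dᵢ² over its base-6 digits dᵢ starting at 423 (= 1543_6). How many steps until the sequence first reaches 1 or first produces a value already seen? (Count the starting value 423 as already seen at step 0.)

423 = (1,5,4,3)_6 → 1² + 5² + 4² + 3² = 1 + 25 + 16 + 9 = 51
51 = (1,2,3)_6 → 1² + 2² + 3² = 1 + 4 + 9 = 14
14 = (2,2)_6 → 2² + 2² = 4 + 4 = 8
8 = (1,2)_6 → 1² + 2² = 1 + 4 = 5
5 = (5)_6 → 5² = 25
25 = (4,1)_6 → 4² + 1² = 16 + 1 = 17
17 = (2,5)_6 → 2² + 5² = 4 + 25 = 29
29 = (4,5)_6 → 4² + 5² = 16 + 25 = 41
41 = (1,0,5)_6 → 1² + 0² + 5² = 1 + 0 + 25 = 26
26 = (4,2)_6 → 4² + 2² = 16 + 4 = 20
20 = (3,2)_6 → 3² + 2² = 9 + 4 = 13
13 = (2,1)_6 → 2² + 1² = 4 + 1 = 5  — 5 repeats.
That took 12 steps.

12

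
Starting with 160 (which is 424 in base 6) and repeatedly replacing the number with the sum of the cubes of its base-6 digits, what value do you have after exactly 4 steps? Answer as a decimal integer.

160 = (4,2,4)_6 → 4³ + 2³ + 4³ = 136
136 = (3,4,4)_6 → 3³ + 4³ + 4³ = 155
155 = (4,1,5)_6 → 4³ + 1³ + 5³ = 190
190 = (5,1,4)_6 → 5³ + 1³ + 4³ = 190

190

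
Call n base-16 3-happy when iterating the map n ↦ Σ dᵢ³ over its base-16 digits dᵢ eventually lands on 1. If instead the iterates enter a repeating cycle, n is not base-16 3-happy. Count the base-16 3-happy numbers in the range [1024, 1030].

1024: 1024 → 64 → 64  — not base-16 3-happy
1025: 1025 → 65 → 65  — not base-16 3-happy
1026: 1026 → 72 → 576 → 72  — not base-16 3-happy
1027: 1027 → 91 → 1456 → 1456  — not base-16 3-happy
1028: 1028 → 128 → 512 → 8 → 512  — not base-16 3-happy
1029: 1029 → 189 → 3528 → 4437 → 252 → 5103 → 6147 → 540 → 1737 → 2673 → 1344 → 189  — not base-16 3-happy
1030: 1030 → 280 → 514 → 16 → 1  — base-16 3-happy
base-16 3-happy: 1030

1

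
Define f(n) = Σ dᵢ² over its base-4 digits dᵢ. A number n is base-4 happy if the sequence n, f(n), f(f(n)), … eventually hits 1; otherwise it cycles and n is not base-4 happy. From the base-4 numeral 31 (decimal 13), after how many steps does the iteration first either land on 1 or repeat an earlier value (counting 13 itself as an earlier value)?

13 = (3,1)_4 → 3² + 1² = 10
10 = (2,2)_4 → 2² + 2² = 8
8 = (2,0)_4 → 2² + 0² = 4
4 = (1,0)_4 → 1² + 0² = 1  — reached 1.
That took 4 steps.

4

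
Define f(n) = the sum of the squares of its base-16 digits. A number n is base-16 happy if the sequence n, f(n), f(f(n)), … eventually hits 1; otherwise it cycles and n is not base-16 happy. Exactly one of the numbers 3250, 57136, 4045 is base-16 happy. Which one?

4045

3250: 3250 → 269 → 170 → 200 → 208 → 169 → 181 → 146 → 85 → 50 → 13 → 169  — repeats 169 (not base-16 happy)
57136: 57136 → 403 → 91 → 146 → 85 → 50 → 13 → 169 → 181 → 146  — repeats 146 (not base-16 happy)
4045: 4045 → 538 → 105 → 117 → 74 → 116 → 65 → 17 → 2 → 4 → 16 → 1  — reaches 1 (base-16 happy)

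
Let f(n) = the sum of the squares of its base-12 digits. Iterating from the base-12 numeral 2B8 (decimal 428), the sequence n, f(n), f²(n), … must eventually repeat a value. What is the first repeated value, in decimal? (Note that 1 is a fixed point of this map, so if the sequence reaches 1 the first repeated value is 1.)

25

428 = (2,11,8)_12 → 2² + 11² + 8² = 4 + 121 + 64 = 189
189 = (1,3,9)_12 → 1² + 3² + 9² = 1 + 9 + 81 = 91
91 = (7,7)_12 → 7² + 7² = 49 + 49 = 98
98 = (8,2)_12 → 8² + 2² = 64 + 4 = 68
68 = (5,8)_12 → 5² + 8² = 25 + 64 = 89
89 = (7,5)_12 → 7² + 5² = 49 + 25 = 74
74 = (6,2)_12 → 6² + 2² = 36 + 4 = 40
40 = (3,4)_12 → 3² + 4² = 9 + 16 = 25
25 = (2,1)_12 → 2² + 1² = 4 + 1 = 5
5 = (5)_12 → 5² = 25  — 25 already appeared earlier.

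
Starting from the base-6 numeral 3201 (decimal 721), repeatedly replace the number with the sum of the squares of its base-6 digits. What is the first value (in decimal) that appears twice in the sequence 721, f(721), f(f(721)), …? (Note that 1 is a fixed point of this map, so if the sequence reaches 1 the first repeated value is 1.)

721 = (3,2,0,1)_6 → 14
14 = (2,2)_6 → 8
8 = (1,2)_6 → 5
5 = (5)_6 → 25
25 = (4,1)_6 → 17
17 = (2,5)_6 → 29
29 = (4,5)_6 → 41
41 = (1,0,5)_6 → 26
26 = (4,2)_6 → 20
20 = (3,2)_6 → 13
13 = (2,1)_6 → 5  — 5 already appeared earlier.

5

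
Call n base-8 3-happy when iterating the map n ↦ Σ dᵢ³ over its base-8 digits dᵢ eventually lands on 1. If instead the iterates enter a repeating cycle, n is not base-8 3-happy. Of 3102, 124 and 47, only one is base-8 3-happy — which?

3102

3102: 3102 → 459 → 371 → 368 → 341 → 258 → 72 → 2 → 8 → 1  — reaches 1 (base-8 3-happy)
124: 124 → 408 → 243 → 270 → 281 → 92 → 92  — repeats 92 (not base-8 3-happy)
47: 47 → 468 → 415 → 586 → 11 → 28 → 91 → 55 → 559 → 469 → 476 → 434 → 440 → 559  — repeats 559 (not base-8 3-happy)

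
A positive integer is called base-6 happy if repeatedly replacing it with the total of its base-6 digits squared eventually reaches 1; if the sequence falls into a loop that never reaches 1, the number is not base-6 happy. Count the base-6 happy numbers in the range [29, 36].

29: 29 → 41 → 26 → 20 → 13 → 5 → 25 → 17 → 29  (repeats 29)
30: 30 → 25 → 17 → 29 → 41 → 26 → 20 → 13 → 5 → 25  (repeats 25)
31: 31 → 26 → 20 → 13 → 5 → 25 → 17 → 29 → 41 → 26  (repeats 26)
32: 32 → 29 → 41 → 26 → 20 → 13 → 5 → 25 → 17 → 29  (repeats 29)
33: 33 → 34 → 41 → 26 → 20 → 13 → 5 → 25 → 17 → 29 → 41  (repeats 41)
34: 34 → 41 → 26 → 20 → 13 → 5 → 25 → 17 → 29 → 41  (repeats 41)
35: 35 → 50 → 9 → 10 → 17 → 29 → 41 → 26 → 20 → 13 → 5 → 25 → 17  (repeats 17)
36: 36 → 1  (reaches 1)
base-6 happy: 36

1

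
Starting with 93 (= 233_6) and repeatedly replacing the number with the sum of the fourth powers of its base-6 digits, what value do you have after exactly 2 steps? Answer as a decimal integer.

93 = (2,3,3)_6 → 2⁴ + 3⁴ + 3⁴ = 16 + 81 + 81 = 178
178 = (4,5,4)_6 → 4⁴ + 5⁴ + 4⁴ = 256 + 625 + 256 = 1137

1137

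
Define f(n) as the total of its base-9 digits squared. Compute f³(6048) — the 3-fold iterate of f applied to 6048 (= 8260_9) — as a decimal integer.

6048 = (8,2,6,0)_9 → 104
104 = (1,2,5)_9 → 30
30 = (3,3)_9 → 18

18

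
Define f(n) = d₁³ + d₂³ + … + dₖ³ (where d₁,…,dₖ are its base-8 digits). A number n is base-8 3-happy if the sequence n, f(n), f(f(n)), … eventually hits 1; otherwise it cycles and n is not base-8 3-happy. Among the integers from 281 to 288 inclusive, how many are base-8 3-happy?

1

281: 281 → 92 → 92  — not base-8 3-happy
282: 282 → 99 → 92 → 92  — not base-8 3-happy
283: 283 → 118 → 433 → 433  — not base-8 3-happy
284: 284 → 155 → 62 → 559 → 469 → 476 → 434 → 440 → 559  — not base-8 3-happy
285: 285 → 216 → 54 → 432 → 432  — not base-8 3-happy
286: 286 → 307 → 307  — not base-8 3-happy
287: 287 → 434 → 440 → 559 → 469 → 476 → 434  — not base-8 3-happy
288: 288 → 128 → 8 → 1  — base-8 3-happy
base-8 3-happy: 288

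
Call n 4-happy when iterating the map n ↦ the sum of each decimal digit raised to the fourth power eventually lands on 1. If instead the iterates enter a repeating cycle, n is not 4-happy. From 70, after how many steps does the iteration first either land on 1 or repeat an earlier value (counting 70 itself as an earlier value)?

12

70 → 2401
2401 → 273
273 → 2498
2498 → 10929
10929 → 13139
13139 → 6725
6725 → 4338
4338 → 4514
4514 → 1138
1138 → 4179
4179 → 9219
9219 → 13139  — 13139 repeats.
That took 12 steps.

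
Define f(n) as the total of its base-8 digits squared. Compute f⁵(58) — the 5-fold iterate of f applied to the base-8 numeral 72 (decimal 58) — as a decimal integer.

58 = (7,2)_8 → 7² + 2² = 53
53 = (6,5)_8 → 6² + 5² = 61
61 = (7,5)_8 → 7² + 5² = 74
74 = (1,1,2)_8 → 1² + 1² + 2² = 6
6 = (6)_8 → 6² = 36

36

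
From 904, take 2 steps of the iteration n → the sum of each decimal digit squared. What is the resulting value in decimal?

130

904 → 9² + 0² + 4² = 97
97 → 9² + 7² = 130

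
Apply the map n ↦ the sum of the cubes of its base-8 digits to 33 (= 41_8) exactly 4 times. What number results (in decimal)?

1

33 = (4,1)_8 → 4³ + 1³ = 64 + 1 = 65
65 = (1,0,1)_8 → 1³ + 0³ + 1³ = 1 + 0 + 1 = 2
2 = (2)_8 → 2³ = 8
8 = (1,0)_8 → 1³ + 0³ = 1 + 0 = 1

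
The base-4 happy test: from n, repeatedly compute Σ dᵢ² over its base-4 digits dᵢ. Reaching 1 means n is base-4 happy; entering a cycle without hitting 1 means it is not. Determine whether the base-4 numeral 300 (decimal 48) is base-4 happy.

48 = (3,0,0)_4 → 3² + 0² + 0² = 9
9 = (2,1)_4 → 2² + 1² = 5
5 = (1,1)_4 → 1² + 1² = 2
2 = (2)_4 → 2² = 4
4 = (1,0)_4 → 1² + 0² = 1  — reached 1.

base-4 happy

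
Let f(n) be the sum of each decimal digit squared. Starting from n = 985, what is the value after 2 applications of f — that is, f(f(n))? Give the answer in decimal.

985 → 9² + 8² + 5² = 81 + 64 + 25 = 170
170 → 1² + 7² + 0² = 1 + 49 + 0 = 50

50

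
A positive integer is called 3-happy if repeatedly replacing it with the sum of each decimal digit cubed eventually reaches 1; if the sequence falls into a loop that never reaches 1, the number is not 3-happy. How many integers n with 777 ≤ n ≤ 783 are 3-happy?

1

777: 777 → 1029 → 738 → 882 → 1032 → 36 → 243 → 99 → 1458 → 702 → 351 → 153 → 153  (repeats 153)
778: 778 → 1198 → 1243 → 100 → 1  (reaches 1)
779: 779 → 1415 → 191 → 731 → 371 → 371  (repeats 371)
780: 780 → 855 → 762 → 567 → 684 → 792 → 1080 → 513 → 153 → 153  (repeats 153)
781: 781 → 856 → 853 → 664 → 496 → 1009 → 730 → 370 → 370  (repeats 370)
782: 782 → 863 → 755 → 593 → 881 → 1025 → 134 → 92 → 737 → 713 → 371 → 371  (repeats 371)
783: 783 → 882 → 1032 → 36 → 243 → 99 → 1458 → 702 → 351 → 153 → 153  (repeats 153)
3-happy: 778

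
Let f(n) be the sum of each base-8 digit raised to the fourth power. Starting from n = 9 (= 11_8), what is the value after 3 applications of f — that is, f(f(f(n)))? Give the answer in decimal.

9 = (1,1)_8 → 1⁴ + 1⁴ = 1 + 1 = 2
2 = (2)_8 → 2⁴ = 16
16 = (2,0)_8 → 2⁴ + 0⁴ = 16 + 0 = 16

16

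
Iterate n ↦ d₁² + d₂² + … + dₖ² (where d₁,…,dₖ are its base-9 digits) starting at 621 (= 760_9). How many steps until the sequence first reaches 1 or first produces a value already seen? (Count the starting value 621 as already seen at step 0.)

6

621 = (7,6,0)_9 → 7² + 6² + 0² = 49 + 36 + 0 = 85
85 = (1,0,4)_9 → 1² + 0² + 4² = 1 + 0 + 16 = 17
17 = (1,8)_9 → 1² + 8² = 1 + 64 = 65
65 = (7,2)_9 → 7² + 2² = 49 + 4 = 53
53 = (5,8)_9 → 5² + 8² = 25 + 64 = 89
89 = (1,0,8)_9 → 1² + 0² + 8² = 1 + 0 + 64 = 65  — 65 repeats.
That took 6 steps.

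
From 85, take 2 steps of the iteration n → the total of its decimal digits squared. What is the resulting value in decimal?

85 → 8² + 5² = 64 + 25 = 89
89 → 8² + 9² = 64 + 81 = 145

145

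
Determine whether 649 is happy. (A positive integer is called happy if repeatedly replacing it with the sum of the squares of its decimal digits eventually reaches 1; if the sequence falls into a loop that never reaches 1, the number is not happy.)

649 → 6² + 4² + 9² = 36 + 16 + 81 = 133
133 → 1² + 3² + 3² = 1 + 9 + 9 = 19
19 → 1² + 9² = 1 + 81 = 82
82 → 8² + 2² = 64 + 4 = 68
68 → 6² + 8² = 36 + 64 = 100
100 → 1² + 0² + 0² = 1 + 0 + 0 = 1  — reached 1.

happy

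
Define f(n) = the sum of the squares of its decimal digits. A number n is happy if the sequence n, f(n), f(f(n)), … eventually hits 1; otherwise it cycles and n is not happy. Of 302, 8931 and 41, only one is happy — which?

302

302: 302 → 13 → 10 → 1  — reaches 1 (happy)
8931: 8931 → 155 → 51 → 26 → 40 → 16 → 37 → 58 → 89 → 145 → 42 → 20 → 4 → 16  — repeats 16 (not happy)
41: 41 → 17 → 50 → 25 → 29 → 85 → 89 → 145 → 42 → 20 → 4 → 16 → 37 → 58 → 89  — repeats 89 (not happy)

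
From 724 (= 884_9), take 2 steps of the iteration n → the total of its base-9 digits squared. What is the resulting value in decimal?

50

724 = (8,8,4)_9 → 8² + 8² + 4² = 144
144 = (1,7,0)_9 → 1² + 7² + 0² = 50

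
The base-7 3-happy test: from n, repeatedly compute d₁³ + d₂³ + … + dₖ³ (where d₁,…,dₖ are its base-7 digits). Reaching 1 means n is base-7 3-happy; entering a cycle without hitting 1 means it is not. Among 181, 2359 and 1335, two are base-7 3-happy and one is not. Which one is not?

181: 181 → 307 → 433 → 343 → 1  — reaches 1 (base-7 3-happy)
2359: 2359 → 433 → 343 → 1  — reaches 1 (base-7 3-happy)
1335: 1335 → 369 → 153 → 243 → 405 → 219 → 99 → 9 → 9  — repeats 9 (not base-7 3-happy)

1335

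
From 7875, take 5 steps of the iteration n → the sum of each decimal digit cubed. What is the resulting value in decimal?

7875 → 7³ + 8³ + 7³ + 5³ = 343 + 512 + 343 + 125 = 1323
1323 → 1³ + 3³ + 2³ + 3³ = 1 + 27 + 8 + 27 = 63
63 → 6³ + 3³ = 216 + 27 = 243
243 → 2³ + 4³ + 3³ = 8 + 64 + 27 = 99
99 → 9³ + 9³ = 729 + 729 = 1458

1458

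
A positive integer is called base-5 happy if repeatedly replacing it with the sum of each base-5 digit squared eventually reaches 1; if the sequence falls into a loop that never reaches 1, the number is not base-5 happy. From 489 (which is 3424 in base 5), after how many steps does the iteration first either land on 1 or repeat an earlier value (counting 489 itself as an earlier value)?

4

489 = (3,4,2,4)_5 → 3² + 4² + 2² + 4² = 45
45 = (1,4,0)_5 → 1² + 4² + 0² = 17
17 = (3,2)_5 → 3² + 2² = 13
13 = (2,3)_5 → 2² + 3² = 13  — 13 repeats.
That took 4 steps.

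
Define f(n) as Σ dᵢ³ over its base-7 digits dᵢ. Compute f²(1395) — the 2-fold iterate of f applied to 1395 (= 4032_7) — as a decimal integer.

1395 = (4,0,3,2)_7 → 4³ + 0³ + 3³ + 2³ = 99
99 = (2,0,1)_7 → 2³ + 0³ + 1³ = 9

9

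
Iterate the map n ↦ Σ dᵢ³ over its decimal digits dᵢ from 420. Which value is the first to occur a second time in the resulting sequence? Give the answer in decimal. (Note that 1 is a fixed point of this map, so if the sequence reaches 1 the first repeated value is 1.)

153

420 → 72
72 → 351
351 → 153
153 → 153  — 153 already appeared earlier.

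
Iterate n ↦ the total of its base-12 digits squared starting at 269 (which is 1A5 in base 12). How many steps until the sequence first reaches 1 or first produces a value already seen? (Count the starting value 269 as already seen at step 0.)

269 = (1,10,5)_12 → 1² + 10² + 5² = 1 + 100 + 25 = 126
126 = (10,6)_12 → 10² + 6² = 100 + 36 = 136
136 = (11,4)_12 → 11² + 4² = 121 + 16 = 137
137 = (11,5)_12 → 11² + 5² = 121 + 25 = 146
146 = (1,0,2)_12 → 1² + 0² + 2² = 1 + 0 + 4 = 5
5 = (5)_12 → 5² = 25
25 = (2,1)_12 → 2² + 1² = 4 + 1 = 5  — 5 repeats.
That took 7 steps.

7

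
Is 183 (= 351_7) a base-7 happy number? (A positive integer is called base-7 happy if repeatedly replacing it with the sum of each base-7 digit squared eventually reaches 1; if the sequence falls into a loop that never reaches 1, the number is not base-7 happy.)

183 = (3,5,1)_7 → 3² + 5² + 1² = 9 + 25 + 1 = 35
35 = (5,0)_7 → 5² + 0² = 25 + 0 = 25
25 = (3,4)_7 → 3² + 4² = 9 + 16 = 25  — 25 already seen; the sequence cycles without reaching 1.

not base-7 happy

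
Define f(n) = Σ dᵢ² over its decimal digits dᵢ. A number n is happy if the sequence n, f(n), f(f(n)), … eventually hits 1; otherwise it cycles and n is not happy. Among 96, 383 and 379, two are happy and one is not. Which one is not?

96: 96 → 117 → 51 → 26 → 40 → 16 → 37 → 58 → 89 → 145 → 42 → 20 → 4 → 16  — repeats 16 (not happy)
383: 383 → 82 → 68 → 100 → 1  — reaches 1 (happy)
379: 379 → 139 → 91 → 82 → 68 → 100 → 1  — reaches 1 (happy)

96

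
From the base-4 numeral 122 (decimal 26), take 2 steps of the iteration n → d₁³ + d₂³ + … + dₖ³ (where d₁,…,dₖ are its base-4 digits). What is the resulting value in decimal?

2

26 = (1,2,2)_4 → 1³ + 2³ + 2³ = 1 + 8 + 8 = 17
17 = (1,0,1)_4 → 1³ + 0³ + 1³ = 1 + 0 + 1 = 2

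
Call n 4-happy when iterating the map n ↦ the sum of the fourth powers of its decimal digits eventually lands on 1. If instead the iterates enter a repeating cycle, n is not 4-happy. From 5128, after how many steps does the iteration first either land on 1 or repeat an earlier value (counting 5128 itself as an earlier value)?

5128 → 5⁴ + 1⁴ + 2⁴ + 8⁴ = 4738
4738 → 4⁴ + 7⁴ + 3⁴ + 8⁴ = 6834
6834 → 6⁴ + 8⁴ + 3⁴ + 4⁴ = 5729
5729 → 5⁴ + 7⁴ + 2⁴ + 9⁴ = 9603
9603 → 9⁴ + 6⁴ + 0⁴ + 3⁴ = 7938
7938 → 7⁴ + 9⁴ + 3⁴ + 8⁴ = 13139
13139 → 1⁴ + 3⁴ + 1⁴ + 3⁴ + 9⁴ = 6725
6725 → 6⁴ + 7⁴ + 2⁴ + 5⁴ = 4338
4338 → 4⁴ + 3⁴ + 3⁴ + 8⁴ = 4514
4514 → 4⁴ + 5⁴ + 1⁴ + 4⁴ = 1138
1138 → 1⁴ + 1⁴ + 3⁴ + 8⁴ = 4179
4179 → 4⁴ + 1⁴ + 7⁴ + 9⁴ = 9219
9219 → 9⁴ + 2⁴ + 1⁴ + 9⁴ = 13139  — 13139 repeats.
That took 13 steps.

13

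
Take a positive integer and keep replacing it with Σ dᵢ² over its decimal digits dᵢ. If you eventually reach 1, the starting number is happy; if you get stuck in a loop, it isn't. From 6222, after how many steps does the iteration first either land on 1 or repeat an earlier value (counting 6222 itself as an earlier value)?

6222 → 6² + 2² + 2² + 2² = 48
48 → 4² + 8² = 80
80 → 8² + 0² = 64
64 → 6² + 4² = 52
52 → 5² + 2² = 29
29 → 2² + 9² = 85
85 → 8² + 5² = 89
89 → 8² + 9² = 145
145 → 1² + 4² + 5² = 42
42 → 4² + 2² = 20
20 → 2² + 0² = 4
4 → 4² = 16
16 → 1² + 6² = 37
37 → 3² + 7² = 58
58 → 5² + 8² = 89  — 89 repeats.
That took 15 steps.

15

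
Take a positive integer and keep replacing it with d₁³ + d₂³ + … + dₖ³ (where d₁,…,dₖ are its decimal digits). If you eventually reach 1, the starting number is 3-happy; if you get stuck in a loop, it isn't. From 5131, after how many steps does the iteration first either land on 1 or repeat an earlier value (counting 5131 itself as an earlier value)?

5131 → 5³ + 1³ + 3³ + 1³ = 154
154 → 1³ + 5³ + 4³ = 190
190 → 1³ + 9³ + 0³ = 730
730 → 7³ + 3³ + 0³ = 370
370 → 3³ + 7³ + 0³ = 370  — 370 repeats.
That took 5 steps.

5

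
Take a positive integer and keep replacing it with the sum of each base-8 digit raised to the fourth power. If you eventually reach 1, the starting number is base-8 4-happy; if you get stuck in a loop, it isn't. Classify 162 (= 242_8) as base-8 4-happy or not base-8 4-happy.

162 = (2,4,2)_8 → 2⁴ + 4⁴ + 2⁴ = 16 + 256 + 16 = 288
288 = (4,4,0)_8 → 4⁴ + 4⁴ + 0⁴ = 256 + 256 + 0 = 512
512 = (1,0,0,0)_8 → 1⁴ + 0⁴ + 0⁴ + 0⁴ = 1 + 0 + 0 + 0 = 1  — reached 1.

base-8 4-happy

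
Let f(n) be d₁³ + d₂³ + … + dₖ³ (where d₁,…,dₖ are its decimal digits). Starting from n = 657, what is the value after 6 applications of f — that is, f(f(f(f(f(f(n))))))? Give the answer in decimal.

657 → 6³ + 5³ + 7³ = 216 + 125 + 343 = 684
684 → 6³ + 8³ + 4³ = 216 + 512 + 64 = 792
792 → 7³ + 9³ + 2³ = 343 + 729 + 8 = 1080
1080 → 1³ + 0³ + 8³ + 0³ = 1 + 0 + 512 + 0 = 513
513 → 5³ + 1³ + 3³ = 125 + 1 + 27 = 153
153 → 1³ + 5³ + 3³ = 1 + 125 + 27 = 153

153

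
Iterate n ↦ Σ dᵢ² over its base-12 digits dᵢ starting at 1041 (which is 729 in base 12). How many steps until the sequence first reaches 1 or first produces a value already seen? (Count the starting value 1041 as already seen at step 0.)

3

1041 = (7,2,9)_12 → 134
134 = (11,2)_12 → 125
125 = (10,5)_12 → 125  — 125 repeats.
That took 3 steps.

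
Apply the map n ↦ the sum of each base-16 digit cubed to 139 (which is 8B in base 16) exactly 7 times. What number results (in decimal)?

91

139 = (8,11)_16 → 8³ + 11³ = 1843
1843 = (7,3,3)_16 → 7³ + 3³ + 3³ = 397
397 = (1,8,13)_16 → 1³ + 8³ + 13³ = 2710
2710 = (10,9,6)_16 → 10³ + 9³ + 6³ = 1945
1945 = (7,9,9)_16 → 7³ + 9³ + 9³ = 1801
1801 = (7,0,9)_16 → 7³ + 0³ + 9³ = 1072
1072 = (4,3,0)_16 → 4³ + 3³ + 0³ = 91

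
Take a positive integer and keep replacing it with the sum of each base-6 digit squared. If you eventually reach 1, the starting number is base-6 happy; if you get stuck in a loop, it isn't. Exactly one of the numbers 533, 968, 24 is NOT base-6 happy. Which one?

24

533: 533 → 49 → 6 → 1  — reaches 1 (base-6 happy)
968: 968 → 49 → 6 → 1  — reaches 1 (base-6 happy)
24: 24 → 16 → 20 → 13 → 5 → 25 → 17 → 29 → 41 → 26 → 20  — repeats 20 (not base-6 happy)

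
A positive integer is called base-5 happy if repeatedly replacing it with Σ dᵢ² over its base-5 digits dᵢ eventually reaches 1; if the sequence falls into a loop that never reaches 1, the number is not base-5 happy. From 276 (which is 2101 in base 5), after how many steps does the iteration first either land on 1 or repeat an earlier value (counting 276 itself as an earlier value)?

6

276 = (2,1,0,1)_5 → 2² + 1² + 0² + 1² = 4 + 1 + 0 + 1 = 6
6 = (1,1)_5 → 1² + 1² = 1 + 1 = 2
2 = (2)_5 → 2² = 4
4 = (4)_5 → 4² = 16
16 = (3,1)_5 → 3² + 1² = 9 + 1 = 10
10 = (2,0)_5 → 2² + 0² = 4 + 0 = 4  — 4 repeats.
That took 6 steps.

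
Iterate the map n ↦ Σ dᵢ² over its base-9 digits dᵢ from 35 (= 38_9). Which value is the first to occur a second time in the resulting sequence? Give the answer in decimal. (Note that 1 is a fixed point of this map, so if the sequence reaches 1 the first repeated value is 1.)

35 = (3,8)_9 → 3² + 8² = 73
73 = (8,1)_9 → 8² + 1² = 65
65 = (7,2)_9 → 7² + 2² = 53
53 = (5,8)_9 → 5² + 8² = 89
89 = (1,0,8)_9 → 1² + 0² + 8² = 65  — 65 already appeared earlier.

65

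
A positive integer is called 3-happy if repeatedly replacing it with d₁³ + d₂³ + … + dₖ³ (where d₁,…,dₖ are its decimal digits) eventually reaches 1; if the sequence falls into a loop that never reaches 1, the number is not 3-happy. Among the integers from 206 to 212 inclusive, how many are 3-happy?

1

206: 206 → 224 → 80 → 512 → 134 → 92 → 737 → 713 → 371 → 371  — not 3-happy
207: 207 → 351 → 153 → 153  — not 3-happy
208: 208 → 520 → 133 → 55 → 250 → 133  — not 3-happy
209: 209 → 737 → 713 → 371 → 371  — not 3-happy
210: 210 → 9 → 729 → 1080 → 513 → 153 → 153  — not 3-happy
211: 211 → 10 → 1  — 3-happy
212: 212 → 17 → 344 → 155 → 251 → 134 → 92 → 737 → 713 → 371 → 371  — not 3-happy
3-happy: 211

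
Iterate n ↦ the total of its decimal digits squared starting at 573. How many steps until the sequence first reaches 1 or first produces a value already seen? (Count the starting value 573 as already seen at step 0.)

573 → 5² + 7² + 3² = 83
83 → 8² + 3² = 73
73 → 7² + 3² = 58
58 → 5² + 8² = 89
89 → 8² + 9² = 145
145 → 1² + 4² + 5² = 42
42 → 4² + 2² = 20
20 → 2² + 0² = 4
4 → 4² = 16
16 → 1² + 6² = 37
37 → 3² + 7² = 58  — 58 repeats.
That took 11 steps.

11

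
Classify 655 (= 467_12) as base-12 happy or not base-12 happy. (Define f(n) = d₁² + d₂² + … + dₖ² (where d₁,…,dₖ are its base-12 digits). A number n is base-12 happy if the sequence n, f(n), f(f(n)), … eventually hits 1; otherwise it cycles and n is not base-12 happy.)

655 = (4,6,7)_12 → 4² + 6² + 7² = 101
101 = (8,5)_12 → 8² + 5² = 89
89 = (7,5)_12 → 7² + 5² = 74
74 = (6,2)_12 → 6² + 2² = 40
40 = (3,4)_12 → 3² + 4² = 25
25 = (2,1)_12 → 2² + 1² = 5
5 = (5)_12 → 5² = 25  — 25 already seen; the sequence cycles without reaching 1.

not base-12 happy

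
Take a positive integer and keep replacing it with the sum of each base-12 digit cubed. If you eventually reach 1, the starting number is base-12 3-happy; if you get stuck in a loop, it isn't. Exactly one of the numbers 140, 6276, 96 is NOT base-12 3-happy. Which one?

140: 140 → 1843 → 1073 → 593 → 190 → 1028 → 856 → 1520 → 1728 → 1  — reaches 1 (base-12 3-happy)
6276: 6276 → 713 → 1520 → 1728 → 1  — reaches 1 (base-12 3-happy)
96: 96 → 512 → 755 → 1464 → 1008 → 343 → 415 → 1351 → 1136 → 1855 → 1344 → 793 → 342 → 288 → 8 → 512  — repeats 512 (not base-12 3-happy)

96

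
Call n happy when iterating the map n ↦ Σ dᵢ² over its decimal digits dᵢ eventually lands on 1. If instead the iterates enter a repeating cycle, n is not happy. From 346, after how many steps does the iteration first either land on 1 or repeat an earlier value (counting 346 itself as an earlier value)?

10

346 → 3² + 4² + 6² = 9 + 16 + 36 = 61
61 → 6² + 1² = 36 + 1 = 37
37 → 3² + 7² = 9 + 49 = 58
58 → 5² + 8² = 25 + 64 = 89
89 → 8² + 9² = 64 + 81 = 145
145 → 1² + 4² + 5² = 1 + 16 + 25 = 42
42 → 4² + 2² = 16 + 4 = 20
20 → 2² + 0² = 4 + 0 = 4
4 → 4² = 16
16 → 1² + 6² = 1 + 36 = 37  — 37 repeats.
That took 10 steps.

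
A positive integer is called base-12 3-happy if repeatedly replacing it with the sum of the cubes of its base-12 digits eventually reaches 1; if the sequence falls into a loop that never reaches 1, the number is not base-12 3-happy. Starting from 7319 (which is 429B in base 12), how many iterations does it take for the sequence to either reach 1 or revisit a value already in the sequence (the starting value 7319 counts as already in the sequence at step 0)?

14

7319 = (4,2,9,11)_12 → 4³ + 2³ + 9³ + 11³ = 2132
2132 = (1,2,9,8)_12 → 1³ + 2³ + 9³ + 8³ = 1250
1250 = (8,8,2)_12 → 8³ + 8³ + 2³ = 1032
1032 = (7,2,0)_12 → 7³ + 2³ + 0³ = 351
351 = (2,5,3)_12 → 2³ + 5³ + 3³ = 160
160 = (1,1,4)_12 → 1³ + 1³ + 4³ = 66
66 = (5,6)_12 → 5³ + 6³ = 341
341 = (2,4,5)_12 → 2³ + 4³ + 5³ = 197
197 = (1,4,5)_12 → 1³ + 4³ + 5³ = 190
190 = (1,3,10)_12 → 1³ + 3³ + 10³ = 1028
1028 = (7,1,8)_12 → 7³ + 1³ + 8³ = 856
856 = (5,11,4)_12 → 5³ + 11³ + 4³ = 1520
1520 = (10,6,8)_12 → 10³ + 6³ + 8³ = 1728
1728 = (1,0,0,0)_12 → 1³ + 0³ + 0³ + 0³ = 1  — reached 1.
That took 14 steps.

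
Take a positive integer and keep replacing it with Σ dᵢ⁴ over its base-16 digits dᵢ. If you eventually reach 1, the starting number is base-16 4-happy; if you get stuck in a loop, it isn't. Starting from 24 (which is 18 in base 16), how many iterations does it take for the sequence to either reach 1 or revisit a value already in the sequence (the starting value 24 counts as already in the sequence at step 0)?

24 = (1,8)_16 → 4097
4097 = (1,0,0,1)_16 → 2
2 = (2)_16 → 16
16 = (1,0)_16 → 1  — reached 1.
That took 4 steps.

4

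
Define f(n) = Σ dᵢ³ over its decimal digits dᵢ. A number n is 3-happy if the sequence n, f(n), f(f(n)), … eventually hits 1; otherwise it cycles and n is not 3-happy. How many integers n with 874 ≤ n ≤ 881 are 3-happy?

874: 874 → 919 → 1459 → 919  — not 3-happy
875: 875 → 980 → 1241 → 74 → 407 → 407  — not 3-happy
876: 876 → 1071 → 345 → 216 → 225 → 141 → 66 → 432 → 99 → 1458 → 702 → 351 → 153 → 153  — not 3-happy
877: 877 → 1198 → 1243 → 100 → 1  — 3-happy
878: 878 → 1367 → 587 → 980 → 1241 → 74 → 407 → 407  — not 3-happy
879: 879 → 1584 → 702 → 351 → 153 → 153  — not 3-happy
880: 880 → 1024 → 73 → 370 → 370  — not 3-happy
881: 881 → 1025 → 134 → 92 → 737 → 713 → 371 → 371  — not 3-happy
3-happy: 877

1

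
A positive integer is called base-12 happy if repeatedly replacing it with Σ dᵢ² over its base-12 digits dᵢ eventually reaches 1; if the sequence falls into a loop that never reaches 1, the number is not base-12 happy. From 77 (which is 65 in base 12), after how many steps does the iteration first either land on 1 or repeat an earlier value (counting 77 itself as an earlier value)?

11

77 = (6,5)_12 → 61
61 = (5,1)_12 → 26
26 = (2,2)_12 → 8
8 = (8)_12 → 64
64 = (5,4)_12 → 41
41 = (3,5)_12 → 34
34 = (2,10)_12 → 104
104 = (8,8)_12 → 128
128 = (10,8)_12 → 164
164 = (1,1,8)_12 → 66
66 = (5,6)_12 → 61  — 61 repeats.
That took 11 steps.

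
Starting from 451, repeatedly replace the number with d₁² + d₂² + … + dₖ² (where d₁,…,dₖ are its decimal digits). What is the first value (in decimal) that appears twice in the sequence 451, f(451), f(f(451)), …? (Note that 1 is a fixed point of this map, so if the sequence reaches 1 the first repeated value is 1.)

42

451 → 4² + 5² + 1² = 16 + 25 + 1 = 42
42 → 4² + 2² = 16 + 4 = 20
20 → 2² + 0² = 4 + 0 = 4
4 → 4² = 16
16 → 1² + 6² = 1 + 36 = 37
37 → 3² + 7² = 9 + 49 = 58
58 → 5² + 8² = 25 + 64 = 89
89 → 8² + 9² = 64 + 81 = 145
145 → 1² + 4² + 5² = 1 + 16 + 25 = 42  — 42 already appeared earlier.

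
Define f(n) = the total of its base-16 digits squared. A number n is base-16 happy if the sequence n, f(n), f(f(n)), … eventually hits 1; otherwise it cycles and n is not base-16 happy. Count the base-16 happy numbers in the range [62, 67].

62: 62 → 205 → 313 → 91 → 146 → 85 → 50 → 13 → 169 → 181 → 146  — not base-16 happy
63: 63 → 234 → 296 → 69 → 41 → 85 → 50 → 13 → 169 → 181 → 146 → 85  — not base-16 happy
64: 64 → 16 → 1  — base-16 happy
65: 65 → 17 → 2 → 4 → 16 → 1  — base-16 happy
66: 66 → 20 → 17 → 2 → 4 → 16 → 1  — base-16 happy
67: 67 → 25 → 82 → 29 → 170 → 200 → 208 → 169 → 181 → 146 → 85 → 50 → 13 → 169  — not base-16 happy
base-16 happy: 64, 65, 66

3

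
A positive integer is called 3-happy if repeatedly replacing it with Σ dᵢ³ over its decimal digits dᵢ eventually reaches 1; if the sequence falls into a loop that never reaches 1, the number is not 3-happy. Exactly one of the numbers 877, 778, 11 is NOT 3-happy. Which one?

877: 877 → 1198 → 1243 → 100 → 1  — reaches 1 (3-happy)
778: 778 → 1198 → 1243 → 100 → 1  — reaches 1 (3-happy)
11: 11 → 2 → 8 → 512 → 134 → 92 → 737 → 713 → 371 → 371  — repeats 371 (not 3-happy)

11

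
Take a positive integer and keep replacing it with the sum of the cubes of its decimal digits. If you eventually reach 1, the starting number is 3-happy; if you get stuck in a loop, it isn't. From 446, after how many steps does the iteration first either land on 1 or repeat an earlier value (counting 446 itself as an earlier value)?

446 → 344
344 → 155
155 → 251
251 → 134
134 → 92
92 → 737
737 → 713
713 → 371
371 → 371  — 371 repeats.
That took 9 steps.

9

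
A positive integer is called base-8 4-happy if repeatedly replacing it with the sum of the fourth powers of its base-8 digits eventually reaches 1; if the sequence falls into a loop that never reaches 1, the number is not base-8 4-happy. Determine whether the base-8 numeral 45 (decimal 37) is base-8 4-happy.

37 = (4,5)_8 → 4⁴ + 5⁴ = 256 + 625 = 881
881 = (1,5,6,1)_8 → 1⁴ + 5⁴ + 6⁴ + 1⁴ = 1 + 625 + 1296 + 1 = 1923
1923 = (3,6,0,3)_8 → 3⁴ + 6⁴ + 0⁴ + 3⁴ = 81 + 1296 + 0 + 81 = 1458
1458 = (2,6,6,2)_8 → 2⁴ + 6⁴ + 6⁴ + 2⁴ = 16 + 1296 + 1296 + 16 = 2624
2624 = (5,1,0,0)_8 → 5⁴ + 1⁴ + 0⁴ + 0⁴ = 625 + 1 + 0 + 0 = 626
626 = (1,1,6,2)_8 → 1⁴ + 1⁴ + 6⁴ + 2⁴ = 1 + 1 + 1296 + 16 = 1314
1314 = (2,4,4,2)_8 → 2⁴ + 4⁴ + 4⁴ + 2⁴ = 16 + 256 + 256 + 16 = 544
544 = (1,0,4,0)_8 → 1⁴ + 0⁴ + 4⁴ + 0⁴ = 1 + 0 + 256 + 0 = 257
257 = (4,0,1)_8 → 4⁴ + 0⁴ + 1⁴ = 256 + 0 + 1 = 257  — 257 already seen; the sequence cycles without reaching 1.

not base-8 4-happy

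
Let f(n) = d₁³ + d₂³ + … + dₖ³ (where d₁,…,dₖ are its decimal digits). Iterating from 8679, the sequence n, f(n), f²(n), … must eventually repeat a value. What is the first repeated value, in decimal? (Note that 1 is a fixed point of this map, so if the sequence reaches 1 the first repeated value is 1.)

153

8679 → 8³ + 6³ + 7³ + 9³ = 512 + 216 + 343 + 729 = 1800
1800 → 1³ + 8³ + 0³ + 0³ = 1 + 512 + 0 + 0 = 513
513 → 5³ + 1³ + 3³ = 125 + 1 + 27 = 153
153 → 1³ + 5³ + 3³ = 1 + 125 + 27 = 153  — 153 already appeared earlier.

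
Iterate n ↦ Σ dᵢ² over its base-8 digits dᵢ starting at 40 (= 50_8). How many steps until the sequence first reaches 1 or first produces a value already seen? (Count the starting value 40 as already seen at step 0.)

40 = (5,0)_8 → 25
25 = (3,1)_8 → 10
10 = (1,2)_8 → 5
5 = (5)_8 → 25  — 25 repeats.
That took 4 steps.

4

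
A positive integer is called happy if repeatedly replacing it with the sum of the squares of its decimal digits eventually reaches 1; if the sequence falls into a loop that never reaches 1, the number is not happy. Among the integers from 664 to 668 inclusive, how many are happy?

664: 664 → 88 → 128 → 69 → 117 → 51 → 26 → 40 → 16 → 37 → 58 → 89 → 145 → 42 → 20 → 4 → 16  — not happy
665: 665 → 97 → 130 → 10 → 1  — happy
666: 666 → 108 → 65 → 61 → 37 → 58 → 89 → 145 → 42 → 20 → 4 → 16 → 37  — not happy
667: 667 → 121 → 6 → 36 → 45 → 41 → 17 → 50 → 25 → 29 → 85 → 89 → 145 → 42 → 20 → 4 → 16 → 37 → 58 → 89  — not happy
668: 668 → 136 → 46 → 52 → 29 → 85 → 89 → 145 → 42 → 20 → 4 → 16 → 37 → 58 → 89  — not happy
happy: 665

1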